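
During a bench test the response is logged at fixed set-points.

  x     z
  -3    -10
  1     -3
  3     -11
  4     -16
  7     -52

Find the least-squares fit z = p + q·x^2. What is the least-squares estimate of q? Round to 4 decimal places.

Normal-equation sums: Σ1 = 5, Σx^2 = 84, Σx^2·x^2 = 2820.
For Aᵀz: Σz = -92, Σx^2·z = -2996.
So AᵀA·[p, q]ᵀ = Aᵀz: [[5, 84]; [84, 2820]]·[p, q]ᵀ = [-92, -2996]ᵀ.
Determinant 5·2820 − 84² = 7044.
p = ((-92)·2820 − 84·(-2996))/7044 = -648/587; q = (5·(-2996) − 84·(-92))/7044 = -1813/1761.

q = -1.0295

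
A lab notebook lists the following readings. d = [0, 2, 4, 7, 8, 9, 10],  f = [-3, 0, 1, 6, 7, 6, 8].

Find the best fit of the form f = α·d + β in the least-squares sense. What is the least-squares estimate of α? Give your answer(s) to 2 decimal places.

α = 1.09

Compute the Gram sums: Σd·d = 314, Σd = 40, Σ1 = 7.
For Mᵀf: Σd·f = 236, Σf = 25.
Δ = 314·7 − 40² = 598.
α = (236·7 − 40·25)/598 = 326/299; β = (314·25 − 40·236)/598 = -795/299.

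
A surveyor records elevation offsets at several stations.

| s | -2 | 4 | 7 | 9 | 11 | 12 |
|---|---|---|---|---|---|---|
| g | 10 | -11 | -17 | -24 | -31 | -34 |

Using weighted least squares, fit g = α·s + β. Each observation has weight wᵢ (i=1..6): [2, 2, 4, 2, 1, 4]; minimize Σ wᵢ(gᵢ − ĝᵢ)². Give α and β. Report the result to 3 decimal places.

α = -3.096, β = 3.500

Setting ∂/∂α … = 0 gives: 1095·α + 109·β = -3009;  109·α + 15·β = -285.
Eliminating β: 15·(row 1) − 109·(row 2) gives 4544·α = 15·(-3009) − 109·(-285) = -14070, so α = -7035/2272.
Then β = ((-285) − 109·(-7035/2272))/15 = 7953/2272.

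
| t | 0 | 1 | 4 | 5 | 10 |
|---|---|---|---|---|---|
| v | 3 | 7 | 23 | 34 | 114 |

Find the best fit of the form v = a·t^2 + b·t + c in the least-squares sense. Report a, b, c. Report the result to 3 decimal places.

a = 1.006, b = 0.961, c = 3.800

With design matrix A, AᵀA = [[10882, 1190, 142]; [1190, 142, 20]; [142, 20, 5]] and Aᵀv = [12625, 1409, 181]ᵀ.
Row-reducing yields a = 15823/15736, b = 15117/15736, c = 29901/7868.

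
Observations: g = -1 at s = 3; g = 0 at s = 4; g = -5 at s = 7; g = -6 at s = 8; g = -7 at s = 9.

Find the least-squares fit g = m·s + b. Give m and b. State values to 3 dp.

The normal system MᵀM·[m, b]ᵀ = Mᵀg is [[219, 31]; [31, 5]]·[m, b]ᵀ = [-149, -19]ᵀ.
Δ = 219·5 − 31² = 134.
m = ((-149)·5 − 31·(-19))/134 = -78/67; b = (219·(-19) − 31·(-149))/134 = 229/67.

m = -1.164, b = 3.418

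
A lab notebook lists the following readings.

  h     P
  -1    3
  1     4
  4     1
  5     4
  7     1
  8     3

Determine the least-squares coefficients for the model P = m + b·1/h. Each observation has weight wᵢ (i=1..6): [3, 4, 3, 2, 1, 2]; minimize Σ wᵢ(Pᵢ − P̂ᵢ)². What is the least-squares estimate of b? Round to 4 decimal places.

Normal-equation sums: Σwᵢ·1 = 15, Σwᵢ·1/h = 89/35, Σwᵢ·1/h·1/h = 286911/39200.
Right-hand side: Σwᵢ·P = 43, Σwᵢ·1/h·P = 717/70.
Eliminating b: (286911/39200)·(row 1) − (89/35)·(row 2) gives (82657/800)·m = (286911/39200)·43 − (89/35)·(717/70) = 323319/1120, so m = 1616595/578599.
Then b = ((717/70) − (89/35)·(1616595/578599))/(286911/39200) = 35440/82657.

b = 0.4288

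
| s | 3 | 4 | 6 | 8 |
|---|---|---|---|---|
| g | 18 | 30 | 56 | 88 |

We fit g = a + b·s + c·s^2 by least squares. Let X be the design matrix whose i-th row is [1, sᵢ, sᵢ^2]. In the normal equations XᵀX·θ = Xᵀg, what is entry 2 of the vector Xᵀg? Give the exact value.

Entry 2 ↔ basis s, so (Xᵀg)_{2} = Σᵢ (s)·gᵢ = (3)·(18) + (4)·(30) + (6)·(56) + (8)·(88) = 1214.

1214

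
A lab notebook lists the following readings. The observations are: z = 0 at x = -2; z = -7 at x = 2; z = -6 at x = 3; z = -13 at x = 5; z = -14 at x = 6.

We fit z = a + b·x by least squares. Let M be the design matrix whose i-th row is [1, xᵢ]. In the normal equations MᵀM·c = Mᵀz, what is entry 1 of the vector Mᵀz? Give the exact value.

-40

Entry 1 ↔ basis 1, so (Mᵀz)_{1} = Σᵢ zᵢ = (1)·(0) + (1)·(-7) + (1)·(-6) + (1)·(-13) + (1)·(-14) = -40.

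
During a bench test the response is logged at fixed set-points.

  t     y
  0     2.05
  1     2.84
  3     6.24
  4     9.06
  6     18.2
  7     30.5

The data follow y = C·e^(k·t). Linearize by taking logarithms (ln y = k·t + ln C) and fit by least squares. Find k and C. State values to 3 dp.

k = 0.381, C = 1.987

Linearized form: ln y = k·t + ln C. From the 6 transformed points,
Σt = 21.0000, Σ(t)² = 111.0000, Σln y = 12.1156, Σt·ln y = 56.6848.
Equations: 111.0000·k + 21.0000·ln C = 56.6848;  21.0000·k + 6·ln C = 12.1156.
Slope k = (n·Σt·ln y − Σt·Σln y)/(n·Σ(t)² − (Σt)²) = (6·56.6848 − 21.0000·12.1156)/225.0000 = 0.38080; ln C = (Σln y − k·Σt)/n = 0.68646, so C = exp(0.68646) = 1.98668.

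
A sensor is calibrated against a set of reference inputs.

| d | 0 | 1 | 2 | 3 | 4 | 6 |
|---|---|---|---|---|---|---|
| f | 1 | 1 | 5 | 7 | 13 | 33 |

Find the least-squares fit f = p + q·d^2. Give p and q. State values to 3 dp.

p = 0.238, q = 0.887

With design matrix A, AᵀA = [[6, 66]; [66, 1650]] and Aᵀf = [60, 1480]ᵀ.
Δ = 6·1650 − 66² = 5544.
p = (60·1650 − 66·1480)/5544 = 5/21; q = (6·1480 − 66·60)/5544 = 205/231.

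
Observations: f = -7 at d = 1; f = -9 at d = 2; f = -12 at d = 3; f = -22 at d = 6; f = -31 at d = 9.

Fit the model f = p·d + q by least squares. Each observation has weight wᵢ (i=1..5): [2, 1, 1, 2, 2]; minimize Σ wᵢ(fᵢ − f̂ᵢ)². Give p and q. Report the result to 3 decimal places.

p = -3.055, q = -3.498

The normal equations are: 249·p + 37·q = -890;  37·p + 8·q = -141.
Eliminating q: 8·(row 1) − 37·(row 2) gives 623·p = 8·(-890) − 37·(-141) = -1903, so p = -1903/623.
Then q = ((-141) − 37·(-1903/623))/8 = -2179/623.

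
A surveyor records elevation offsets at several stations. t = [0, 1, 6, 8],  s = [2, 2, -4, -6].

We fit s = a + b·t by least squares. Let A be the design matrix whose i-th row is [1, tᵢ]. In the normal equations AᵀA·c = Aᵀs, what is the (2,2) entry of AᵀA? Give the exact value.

Row 2 ↔ basis t, column 2 ↔ basis t, so (AᵀA)_{2,2} = Σᵢ (t)·(t) = (0)·(0) + (1)·(1) + (6)·(6) + (8)·(8) = 101.

101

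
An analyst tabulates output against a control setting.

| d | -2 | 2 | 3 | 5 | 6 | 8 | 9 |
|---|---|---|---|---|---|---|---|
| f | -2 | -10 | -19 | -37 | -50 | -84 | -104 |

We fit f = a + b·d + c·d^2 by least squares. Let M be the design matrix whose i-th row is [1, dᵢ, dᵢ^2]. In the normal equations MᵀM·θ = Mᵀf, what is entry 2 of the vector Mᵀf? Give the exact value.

-2166

Entry 2 ↔ basis d, so (Mᵀf)_{2} = Σᵢ (d)·fᵢ = (-2)·(-2) + (2)·(-10) + (3)·(-19) + (5)·(-37) + (6)·(-50) + (8)·(-84) + (9)·(-104) = -2166.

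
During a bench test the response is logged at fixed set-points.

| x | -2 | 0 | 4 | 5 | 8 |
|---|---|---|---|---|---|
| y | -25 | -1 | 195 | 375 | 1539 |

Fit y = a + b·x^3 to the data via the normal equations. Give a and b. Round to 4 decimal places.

a = -0.0811, b = 3.0064

With design matrix A, AᵀA = [[5, 693]; [693, 281929]] and Aᵀy = [2083, 847523]ᵀ.
det = 5·281929 − 693² = 929396.
a = (2083·281929 − 693·847523)/929396 = -18833/232349; b = (5·847523 − 693·2083)/929396 = 698524/232349.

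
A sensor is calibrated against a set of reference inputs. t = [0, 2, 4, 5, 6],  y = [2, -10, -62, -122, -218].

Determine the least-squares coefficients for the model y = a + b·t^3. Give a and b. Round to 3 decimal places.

a = 1.093, b = -1.006

Setting ∂/∂a … = 0 gives: 5·a + 413·b = -410;  413·a + 66441·b = -66386.
(Σ1 = 5, Σt^3 = 413, Σt^3·t^3 = 66441, Σy = -410, Σt^3·y = -66386.)
Determinant 5·66441 − 413² = 161636.
a = ((-410)·66441 − 413·(-66386))/161636 = 44152/40409; b = (5·(-66386) − 413·(-410))/161636 = -40650/40409.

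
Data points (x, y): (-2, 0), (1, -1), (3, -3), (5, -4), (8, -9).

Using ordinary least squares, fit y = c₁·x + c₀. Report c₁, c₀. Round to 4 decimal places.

c₁ = -0.8793, c₀ = -0.7621

Normal-equation sums: Σx·x = 103, Σx = 15, Σ1 = 5.
For Mᵀy: Σx·y = -102, Σy = -17.
Normal equations: [[103, 15]; [15, 5]]·[c₁, c₀]ᵀ = [-102, -17]ᵀ.
Determinant 103·5 − 15² = 290.
c₁ = ((-102)·5 − 15·(-17))/290 = -51/58; c₀ = (103·(-17) − 15·(-102))/290 = -221/290.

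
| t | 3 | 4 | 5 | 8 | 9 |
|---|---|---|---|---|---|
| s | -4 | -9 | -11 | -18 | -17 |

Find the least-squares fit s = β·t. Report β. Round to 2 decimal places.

Entries of AᵀA: Σt·t = 195.
For Aᵀs: Σt·s = -400.
AᵀA·[β]ᵀ = Aᵀs becomes [[195]]·[β]ᵀ = [-400]ᵀ.
Hence β = -400 / 195 ≈ -2.05128.

β = -2.05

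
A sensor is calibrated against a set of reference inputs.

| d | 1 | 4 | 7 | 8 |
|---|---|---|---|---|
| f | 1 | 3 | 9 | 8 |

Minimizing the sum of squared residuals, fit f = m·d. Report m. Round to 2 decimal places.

Setting ∂/∂m … = 0 gives: 130·m = 140.
Hence m = 140 / 130 ≈ 1.07692.

m = 1.08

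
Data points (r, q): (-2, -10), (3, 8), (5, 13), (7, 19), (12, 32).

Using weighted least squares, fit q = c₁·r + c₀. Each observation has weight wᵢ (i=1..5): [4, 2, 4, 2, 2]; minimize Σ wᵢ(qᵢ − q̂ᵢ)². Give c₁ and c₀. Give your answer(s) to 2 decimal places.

Compute the Gram sums: Σwᵢ·r·r = 520, Σwᵢ·r = 56, Σwᵢ·1 = 14.
Moment sums: Σwᵢ·r·q = 1422, Σwᵢ·q = 130.
Normal equations: [[520, 56]; [56, 14]]·[c₁, c₀]ᵀ = [1422, 130]ᵀ.
det = 520·14 − 56² = 4144.
c₁ = (1422·14 − 56·130)/4144 = 451/148; c₀ = (520·130 − 56·1422)/4144 = -752/259.

c₁ = 3.05, c₀ = -2.90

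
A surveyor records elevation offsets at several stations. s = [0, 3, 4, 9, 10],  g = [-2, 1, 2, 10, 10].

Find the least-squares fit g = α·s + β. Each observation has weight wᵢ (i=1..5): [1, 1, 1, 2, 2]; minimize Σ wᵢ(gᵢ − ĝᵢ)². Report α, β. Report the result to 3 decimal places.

The normal system AᵀWA·[α, β]ᵀ = AᵀWg is [[387, 45]; [45, 7]]·[α, β]ᵀ = [391, 41]ᵀ.
Δ = 387·7 − 45² = 684.
α = (391·7 − 45·41)/684 = 223/171; β = (387·41 − 45·391)/684 = -48/19.

α = 1.304, β = -2.526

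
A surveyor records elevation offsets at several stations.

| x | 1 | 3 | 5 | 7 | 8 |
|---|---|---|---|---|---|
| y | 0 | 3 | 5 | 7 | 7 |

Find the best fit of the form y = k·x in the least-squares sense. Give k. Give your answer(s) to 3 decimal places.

Normal-equation sums: Σx·x = 148.
And Σx·y = 139.
Normal equations: [[148]]·[k]ᵀ = [139]ᵀ.
k = 139/148 = 0.939189.

k = 0.939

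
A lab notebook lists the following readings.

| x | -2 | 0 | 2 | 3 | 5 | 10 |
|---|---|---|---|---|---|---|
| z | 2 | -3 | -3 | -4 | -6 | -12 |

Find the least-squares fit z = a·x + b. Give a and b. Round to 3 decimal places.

a = -1.068, b = -1.129

Compute the Gram sums: Σx·x = 142, Σx = 18, Σ1 = 6.
Moment sums: Σx·z = -172, Σz = -26.
Normal equations: [[142, 18]; [18, 6]]·[a, b]ᵀ = [-172, -26]ᵀ.
Δ = 142·6 − 18² = 528.
a = ((-172)·6 − 18·(-26))/528 = -47/44; b = (142·(-26) − 18·(-172))/528 = -149/132.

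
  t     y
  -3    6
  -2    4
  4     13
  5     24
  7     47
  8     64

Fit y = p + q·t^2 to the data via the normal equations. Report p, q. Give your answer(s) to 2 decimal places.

With design matrix X, XᵀX = [[6, 167]; [167, 7475]] and Xᵀy = [158, 7277]ᵀ.
Δ = 6·7475 − 167² = 16961.
p = (158·7475 − 167·7277)/16961 = -4887/2423; q = (6·7277 − 167·158)/16961 = 2468/2423.

p = -2.02, q = 1.02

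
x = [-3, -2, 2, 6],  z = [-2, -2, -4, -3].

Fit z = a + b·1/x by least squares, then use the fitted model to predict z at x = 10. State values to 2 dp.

Forming MᵀM = [[4, -1/6]; [-1/6, 23/36]] and Mᵀz = [-11, -5/6]ᵀ gives MᵀM·[a, b]ᵀ = Mᵀz.
det = 4·(23/36) − (-1/6)² = 91/36.
a = ((-11)·(23/36) − (-1/6)·(-5/6))/(91/36) = -258/91; b = (4·(-5/6) − (-1/6)·(-11))/(91/36) = -186/91.
At x = 10: ẑ = (-258/91)·(1) + (-186/91)·(1/10) = -1383/455.

ẑ = -3.04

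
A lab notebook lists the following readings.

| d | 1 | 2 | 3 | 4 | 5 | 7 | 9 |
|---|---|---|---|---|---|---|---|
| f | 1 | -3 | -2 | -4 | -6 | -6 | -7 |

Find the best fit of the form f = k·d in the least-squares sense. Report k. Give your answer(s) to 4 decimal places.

k = -0.8757

Sums needed: Σd·d = 185.
Moment sums: Σd·f = -162.
Normal equations: [[185]]·[k]ᵀ = [-162]ᵀ.
Hence k = -162 / 185 ≈ -0.875676.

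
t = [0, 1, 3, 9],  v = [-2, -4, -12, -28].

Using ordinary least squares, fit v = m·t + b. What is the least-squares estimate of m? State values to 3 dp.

From the data, Σt·t = 91, Σt = 13, Σ1 = 4.
Moment sums: Σt·v = -292, Σv = -46.
Normal equations: [[91, 13]; [13, 4]]·[m, b]ᵀ = [-292, -46]ᵀ.
Eliminating b: 4·(row 1) − 13·(row 2) gives 195·m = 4·(-292) − 13·(-46) = -570, so m = -38/13.
Then b = ((-46) − 13·(-38/13))/4 = -2.

m = -2.923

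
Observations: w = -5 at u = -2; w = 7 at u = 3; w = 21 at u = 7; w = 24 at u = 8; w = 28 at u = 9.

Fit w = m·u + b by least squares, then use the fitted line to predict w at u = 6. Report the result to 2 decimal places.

ŵ = 18.01

The normal system MᵀM·[m, b]ᵀ = Mᵀw is [[207, 25]; [25, 5]]·[m, b]ᵀ = [622, 75]ᵀ.
Δ = 207·5 − 25² = 410.
m = (622·5 − 25·75)/410 = 247/82; b = (207·75 − 25·622)/410 = -5/82.
At u = 6: ŵ = (247/82)·(6) + (-5/82)·(1) = 1477/82.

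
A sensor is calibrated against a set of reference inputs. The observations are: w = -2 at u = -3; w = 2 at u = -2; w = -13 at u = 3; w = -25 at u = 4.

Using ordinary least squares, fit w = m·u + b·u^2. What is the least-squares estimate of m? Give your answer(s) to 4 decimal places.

m = -2.2421

The normal system AᵀA·[m, b]ᵀ = Aᵀw is [[38, 56]; [56, 434]]·[m, b]ᵀ = [-137, -527]ᵀ.
det = 38·434 − 56² = 13356.
m = ((-137)·434 − 56·(-527))/13356 = -713/318; b = (38·(-527) − 56·(-137))/13356 = -2059/2226.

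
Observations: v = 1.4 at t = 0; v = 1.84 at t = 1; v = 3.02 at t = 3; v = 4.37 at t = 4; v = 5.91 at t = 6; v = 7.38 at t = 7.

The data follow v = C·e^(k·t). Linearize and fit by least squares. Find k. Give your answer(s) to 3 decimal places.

k = 0.238

With ln vᵢ as the transformed response and tᵢ as the regressor:
XᵀX = [[111.0000, 21.0000]; [21.0000, 6]], rhs = [34.4759, 7.3017]ᵀ  (here Σt = 21.0000, Σ(t)² = 111.0000, Σln v = 7.3017, Σt·ln v = 34.4759).
Δ = 111.0000·6 − (21.0000)² = 225.0000; k = (34.4759·6 − 21.0000·7.3017)/225.0000 = 0.23787, ln C = (111.0000·7.3017 − 21.0000·34.4759)/225.0000 = 0.38441.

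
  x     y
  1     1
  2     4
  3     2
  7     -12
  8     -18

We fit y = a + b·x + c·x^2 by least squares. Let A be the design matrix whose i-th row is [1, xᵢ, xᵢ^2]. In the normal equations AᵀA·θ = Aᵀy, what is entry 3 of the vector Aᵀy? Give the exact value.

-1705

Entry 3 ↔ basis x^2, so (Aᵀy)_{3} = Σᵢ (x^2)·yᵢ = (1)·(1) + (4)·(4) + (9)·(2) + (49)·(-12) + (64)·(-18) = -1705.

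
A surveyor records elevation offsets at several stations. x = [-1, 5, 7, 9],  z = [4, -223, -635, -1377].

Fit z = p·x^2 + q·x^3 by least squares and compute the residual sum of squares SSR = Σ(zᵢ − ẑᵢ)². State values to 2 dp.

Entries of MᵀM: Σx^2·x^2 = 9588, Σx^2·x^3 = 78980, Σx^3·x^3 = 664716.
And Σx^2·z = -148223, Σx^3·z = -1249517.
Δ = 9588·664716 − 78980² = 135456608.
p = ((-148223)·664716 − 78980·(-1249517))/135456608 = 5020406/4233019; q = (9588·(-1249517) − 78980·(-148223))/135456608 = -34214557/16932076.
Residuals: 13432123/16932076, -1073923/16932076, -39255/2418868, 331857/16932076; SSR = 10734707/16932076.

SSR = 0.63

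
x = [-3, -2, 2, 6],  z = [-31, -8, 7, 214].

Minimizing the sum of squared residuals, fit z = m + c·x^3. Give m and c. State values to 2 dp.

From the data, Σ1 = 4, Σx^3 = 189, Σx^3·x^3 = 47513.
For Aᵀz: Σz = 182, Σx^3·z = 47181.
Δ = 4·47513 − 189² = 154331.
m = (182·47513 − 189·47181)/154331 = -269843/154331; c = (4·47181 − 189·182)/154331 = 154326/154331.

m = -1.75, c = 1.00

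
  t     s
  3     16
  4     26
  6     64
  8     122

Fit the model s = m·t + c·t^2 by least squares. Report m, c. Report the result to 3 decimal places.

m = -1.722, c = 2.109

The normal system XᵀX·[m, c]ᵀ = Xᵀs is [[125, 819]; [819, 5729]]·[m, c]ᵀ = [1512, 10672]ᵀ.
det = 125·5729 − 819² = 45364.
m = (1512·5729 − 819·10672)/45364 = -19530/11341; c = (125·10672 − 819·1512)/45364 = 23918/11341.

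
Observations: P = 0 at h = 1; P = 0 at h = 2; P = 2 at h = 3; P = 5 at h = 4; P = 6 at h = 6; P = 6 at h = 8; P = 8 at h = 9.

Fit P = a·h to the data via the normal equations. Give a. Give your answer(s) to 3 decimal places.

Compute the Gram sums: Σh·h = 211.
Moment sums: Σh·P = 182.
Normal equations: [[211]]·[a]ᵀ = [182]ᵀ.
Hence a = 182 / 211 ≈ 0.862559.

a = 0.863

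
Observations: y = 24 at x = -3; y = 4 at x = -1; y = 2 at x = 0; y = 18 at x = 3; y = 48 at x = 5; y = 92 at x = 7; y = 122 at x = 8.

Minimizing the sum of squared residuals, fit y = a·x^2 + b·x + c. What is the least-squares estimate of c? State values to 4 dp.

Compute the Gram sums: Σx^2·x^2 = 7285, Σx^2·x = 979, Σx^2 = 157, Σx·x = 157, Σx = 19, Σ1 = 7.
Right-hand side: Σx^2·y = 13898, Σx·y = 1838, Σy = 310.
Inverting the 3×3 Gram matrix, [a, b, c]ᵀ = [2937/1477, -12959/13293, 4430/1899]ᵀ.

c = 2.3328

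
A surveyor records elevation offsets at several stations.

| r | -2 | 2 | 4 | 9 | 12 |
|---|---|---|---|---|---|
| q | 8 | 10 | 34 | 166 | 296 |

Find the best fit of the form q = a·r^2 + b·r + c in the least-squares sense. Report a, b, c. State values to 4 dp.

a = 2.0295, b = 0.2125, c = 0.6681

Sums needed: Σr^2·r^2 = 27585, Σr^2·r = 2521, Σr^2 = 249, Σr·r = 249, Σr = 25, Σ1 = 5.
Right-hand side: Σr^2·q = 56686, Σr·q = 5186, Σq = 514.
AᵀA·[a, b, c]ᵀ = Aᵀq becomes [[27585, 2521, 249]; [2521, 249, 25]; [249, 25, 5]]·[a, b, c]ᵀ = [56686, 5186, 514]ᵀ.
Row-reducing yields a = 161561/79606, b = 16915/79606, c = 26592/39803.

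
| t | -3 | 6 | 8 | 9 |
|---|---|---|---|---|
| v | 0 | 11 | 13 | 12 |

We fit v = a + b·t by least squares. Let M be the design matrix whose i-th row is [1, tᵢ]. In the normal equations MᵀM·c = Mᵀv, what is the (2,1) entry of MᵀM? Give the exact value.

Row 2 ↔ basis t, column 1 ↔ basis 1, so (MᵀM)_{2,1} = Σᵢ t = (-3)·(1) + (6)·(1) + (8)·(1) + (9)·(1) = 20.

20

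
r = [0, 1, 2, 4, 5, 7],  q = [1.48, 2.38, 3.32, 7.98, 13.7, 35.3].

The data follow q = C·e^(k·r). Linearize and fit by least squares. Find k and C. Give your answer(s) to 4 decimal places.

k = 0.4499, C = 1.4356

Taking logs, ln q = k·r + ln C, so regress ln q on r.
XᵀX = [[95.0000, 19.0000]; [19.0000, 6]], rhs = [49.6089, 10.7173]ᵀ  (here Σr = 19.0000, Σ(r)² = 95.0000, Σln q = 10.7173, Σr·ln q = 49.6089).
Δ = 95.0000·6 − (19.0000)² = 209.0000; k = (49.6089·6 − 19.0000·10.7173)/209.0000 = 0.44988, ln C = (95.0000·10.7173 − 19.0000·49.6089)/209.0000 = 0.36161, so C = exp(0.36161) = 1.43563.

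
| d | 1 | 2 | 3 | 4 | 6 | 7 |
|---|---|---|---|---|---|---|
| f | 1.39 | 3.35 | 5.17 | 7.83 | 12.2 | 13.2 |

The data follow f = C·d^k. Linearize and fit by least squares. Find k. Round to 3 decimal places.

k = 1.178

Taking logs, ln f = k·ln d + ln C, so regress ln f on ln d.
Over the data: Σln d = 6.9157, Σ(ln d)² = 10.6062, Σln f = 10.3208, Σln d·ln f = 14.9987.
Normal system: [[10.6062, 6.9157]; [6.9157, 6]]·[k, ln C]ᵀ = [14.9987, 10.3208]ᵀ.
Δ = 10.6062·6 − (6.9157)² = 15.8099; k = (14.9987·6 − 6.9157·10.3208)/15.8099 = 1.17752, ln C = (10.6062·10.3208 − 6.9157·14.9987)/15.8099 = 0.36289.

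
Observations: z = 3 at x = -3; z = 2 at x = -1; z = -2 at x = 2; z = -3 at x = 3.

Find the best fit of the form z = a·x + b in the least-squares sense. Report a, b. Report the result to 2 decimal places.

Normal-equation sums: Σx·x = 23, Σx = 1, Σ1 = 4.
And Σx·z = -24, Σz = 0.
MᵀM·[a, b]ᵀ = Mᵀz becomes [[23, 1]; [1, 4]]·[a, b]ᵀ = [-24, 0]ᵀ.
det = 23·4 − 1² = 91.
a = ((-24)·4 − 1·0)/91 = -96/91; b = (23·0 − 1·(-24))/91 = 24/91.

a = -1.05, b = 0.26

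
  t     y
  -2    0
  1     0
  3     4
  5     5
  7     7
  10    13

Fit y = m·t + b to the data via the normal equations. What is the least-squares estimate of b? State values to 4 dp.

b = 0.4855

With design matrix A, AᵀA = [[188, 24]; [24, 6]] and Aᵀy = [216, 29]ᵀ.
Eliminating b: 6·(row 1) − 24·(row 2) gives 552·m = 6·216 − 24·29 = 600, so m = 25/23.
Then b = (29 − 24·(25/23))/6 = 67/138.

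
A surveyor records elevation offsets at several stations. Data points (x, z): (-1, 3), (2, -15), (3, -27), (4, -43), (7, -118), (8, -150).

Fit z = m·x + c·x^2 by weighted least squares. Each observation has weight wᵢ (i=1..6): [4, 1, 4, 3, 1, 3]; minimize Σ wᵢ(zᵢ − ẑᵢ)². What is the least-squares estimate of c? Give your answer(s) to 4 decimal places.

c = -1.9253

Forming MᵀWM = [[333, 2183]; [2183, 15801]] and MᵀWz = [-5308, -37666]ᵀ gives MᵀWM·[m, c]ᵀ = MᵀWz.
Determinant 333·15801 − 2183² = 496244.
m = ((-5308)·15801 − 2183·(-37666))/496244 = -823415/248122; c = (333·(-37666) − 2183·(-5308))/496244 = -12911/6706.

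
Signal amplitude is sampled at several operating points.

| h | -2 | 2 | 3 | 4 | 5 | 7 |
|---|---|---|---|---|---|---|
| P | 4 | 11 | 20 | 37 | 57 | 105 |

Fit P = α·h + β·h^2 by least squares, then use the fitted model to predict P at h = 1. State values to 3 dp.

Normal-equation sums: Σh·h = 107, Σh·h^2 = 559, Σh^2·h^2 = 3395.
Right-hand side: Σh·P = 1242, Σh^2·P = 7402.
So AᵀA·[α, β]ᵀ = AᵀP: [[107, 559]; [559, 3395]]·[α, β]ᵀ = [1242, 7402]ᵀ.
det = 107·3395 − 559² = 50784.
α = (1242·3395 − 559·7402)/50784 = 9859/6348; β = (107·7402 − 559·1242)/50784 = 12217/6348.
At h = 1: P̂ = (9859/6348)·(1) + (12217/6348)·(1) = 5519/1587.

P̂ = 3.478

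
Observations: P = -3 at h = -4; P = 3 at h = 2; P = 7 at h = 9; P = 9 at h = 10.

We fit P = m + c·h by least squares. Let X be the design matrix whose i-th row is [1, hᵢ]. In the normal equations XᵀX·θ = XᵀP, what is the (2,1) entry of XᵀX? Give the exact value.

Row 2 ↔ basis h, column 1 ↔ basis 1, so (XᵀX)_{2,1} = Σᵢ h = (-4)·(1) + (2)·(1) + (9)·(1) + (10)·(1) = 17.

17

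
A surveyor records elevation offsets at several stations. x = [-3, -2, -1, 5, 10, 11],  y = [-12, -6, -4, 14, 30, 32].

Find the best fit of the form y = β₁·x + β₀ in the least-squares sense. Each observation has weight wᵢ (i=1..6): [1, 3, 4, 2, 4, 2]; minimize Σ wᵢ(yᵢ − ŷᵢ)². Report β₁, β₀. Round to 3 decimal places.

β₁ = 3.043, β₀ = -0.847

Forming MᵀWM = [[717, 59]; [59, 16]] and MᵀWy = [2132, 166]ᵀ gives MᵀWM·[β₁, β₀]ᵀ = MᵀWy.
Eliminating β₀: 16·(row 1) − 59·(row 2) gives 7991·β₁ = 16·2132 − 59·166 = 24318, so β₁ = 24318/7991.
Then β₀ = (166 − 59·(24318/7991))/16 = -6766/7991.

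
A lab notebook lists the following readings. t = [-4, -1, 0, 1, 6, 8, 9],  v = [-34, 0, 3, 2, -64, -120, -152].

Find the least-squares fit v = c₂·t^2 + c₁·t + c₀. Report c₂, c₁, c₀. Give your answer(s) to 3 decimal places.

Setting ∂/∂c₂ … = 0 gives: 12211·c₂ + 1393·c₁ + 199·c₀ = -22838;  1393·c₂ + 199·c₁ + 19·c₀ = -2574;  199·c₂ + 19·c₁ + 7·c₀ = -365.
(Σt^2·t^2 = 12211, Σt^2·t = 1393, Σt^2 = 199, Σt·t = 199, Σt = 19, Σ1 = 7, Σt^2·v = -22838, Σt·v = -2574, Σv = -365.)
Inverting the 3×3 Gram matrix, [c₂, c₁, c₀]ᵀ = [-568021/278646, 293461/278646, 137015/46441]ᵀ.

c₂ = -2.039, c₁ = 1.053, c₀ = 2.950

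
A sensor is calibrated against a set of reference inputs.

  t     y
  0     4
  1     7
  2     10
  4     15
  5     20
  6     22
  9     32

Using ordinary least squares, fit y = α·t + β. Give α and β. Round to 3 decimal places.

Compute the Gram sums: Σt·t = 163, Σt = 27, Σ1 = 7.
And Σt·y = 607, Σy = 110.
So XᵀX·[α, β]ᵀ = Xᵀy: [[163, 27]; [27, 7]]·[α, β]ᵀ = [607, 110]ᵀ.
Δ = 163·7 − 27² = 412.
α = (607·7 − 27·110)/412 = 1279/412; β = (163·110 − 27·607)/412 = 1541/412.

α = 3.104, β = 3.740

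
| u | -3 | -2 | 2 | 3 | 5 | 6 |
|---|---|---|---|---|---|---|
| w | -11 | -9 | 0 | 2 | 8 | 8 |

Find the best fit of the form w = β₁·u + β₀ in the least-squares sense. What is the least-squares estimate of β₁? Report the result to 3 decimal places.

With design matrix M, MᵀM = [[87, 11]; [11, 6]] and Mᵀw = [145, -2]ᵀ.
Δ = 87·6 − 11² = 401.
β₁ = (145·6 − 11·(-2))/401 = 892/401; β₀ = (87·(-2) − 11·145)/401 = -1769/401.

β₁ = 2.224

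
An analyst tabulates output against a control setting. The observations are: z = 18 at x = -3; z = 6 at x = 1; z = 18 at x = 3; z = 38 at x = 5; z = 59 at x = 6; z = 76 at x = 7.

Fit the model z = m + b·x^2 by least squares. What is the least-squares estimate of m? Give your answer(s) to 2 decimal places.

Forming MᵀM = [[6, 129]; [129, 4485]] and Mᵀz = [215, 7128]ᵀ gives MᵀM·[m, b]ᵀ = Mᵀz.
det = 6·4485 − 129² = 10269.
m = (215·4485 − 129·7128)/10269 = 14921/3423; b = (6·7128 − 129·215)/10269 = 5011/3423.

m = 4.36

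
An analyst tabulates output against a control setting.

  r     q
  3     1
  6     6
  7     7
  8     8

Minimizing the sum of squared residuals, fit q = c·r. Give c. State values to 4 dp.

Compute the Gram sums: Σr·r = 158.
For Aᵀq: Σr·q = 152.
Hence c = 152 / 158 ≈ 0.962025.

c = 0.9620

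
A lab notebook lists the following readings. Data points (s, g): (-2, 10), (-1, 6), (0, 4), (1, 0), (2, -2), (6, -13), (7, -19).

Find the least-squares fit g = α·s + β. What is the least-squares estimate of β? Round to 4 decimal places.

β = 3.6351

From the data, Σs·s = 95, Σs = 13, Σ1 = 7.
And Σs·g = -241, Σg = -14.
Eliminating β: 7·(row 1) − 13·(row 2) gives 496·α = 7·(-241) − 13·(-14) = -1505, so α = -1505/496.
Then β = ((-14) − 13·(-1505/496))/7 = 1803/496.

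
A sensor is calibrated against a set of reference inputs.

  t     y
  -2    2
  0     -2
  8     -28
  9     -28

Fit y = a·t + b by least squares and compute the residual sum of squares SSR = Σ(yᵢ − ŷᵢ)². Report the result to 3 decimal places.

SSR = 6.016

Compute the Gram sums: Σt·t = 149, Σt = 15, Σ1 = 4.
Moment sums: Σt·y = -480, Σy = -56.
So MᵀM·[a, b]ᵀ = Mᵀy: [[149, 15]; [15, 4]]·[a, b]ᵀ = [-480, -56]ᵀ.
Δ = 149·4 − 15² = 371.
a = ((-480)·4 − 15·(-56))/371 = -1080/371; b = (149·(-56) − 15·(-480))/371 = -1144/371.
Residuals: -274/371, 402/371, -604/371, 68/53; SSR = 2232/371.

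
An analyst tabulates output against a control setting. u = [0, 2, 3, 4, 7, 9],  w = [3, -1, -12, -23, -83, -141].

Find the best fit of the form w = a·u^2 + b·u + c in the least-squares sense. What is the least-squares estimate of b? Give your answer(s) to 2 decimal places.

From the data, Σu^2·u^2 = 9315, Σu^2·u = 1171, Σu^2 = 159, Σu·u = 159, Σu = 25, Σ1 = 6.
Right-hand side: Σu^2·w = -15968, Σu·w = -1980, Σw = -257.
Normal equations: [[9315, 1171, 159]; [1171, 159, 25]; [159, 25, 6]]·[a, b, c]ᵀ = [-15968, -1980, -257]ᵀ.
Inverting the 3×3 Gram matrix, [a, b, c]ᵀ = [-7965/4232, 3695/4232, 7203/2116]ᵀ.

b = 0.87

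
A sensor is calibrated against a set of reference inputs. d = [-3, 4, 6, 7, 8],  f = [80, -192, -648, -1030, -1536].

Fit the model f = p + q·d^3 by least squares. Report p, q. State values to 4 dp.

p = -0.5518, q = -2.9993

Setting ∂/∂p … = 0 gives: 5·p + 1108·q = -3326;  1108·p + 431274·q = -1294138.
Δ = 5·431274 − 1108² = 928706.
p = ((-3326)·431274 − 1108·(-1294138))/928706 = -256210/464353; q = (5·(-1294138) − 1108·(-3326))/928706 = -1392741/464353.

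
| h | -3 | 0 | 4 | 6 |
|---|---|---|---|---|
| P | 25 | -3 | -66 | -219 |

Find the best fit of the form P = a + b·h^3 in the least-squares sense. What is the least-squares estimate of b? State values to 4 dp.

b = -1.0025

MᵀM·[a, b]ᵀ = MᵀP reads: 4·a + 253·b = -263;  253·a + 51481·b = -52203.
(Σ1 = 4, Σh^3 = 253, Σh^3·h^3 = 51481, ΣP = -263, Σh^3·P = -52203.)
Eliminating b: 51481·(row 1) − 253·(row 2) gives 141915·a = 51481·(-263) − 253·(-52203) = -332144, so a = -332144/141915.
Then b = ((-52203) − 253·(-332144/141915))/51481 = -142273/141915.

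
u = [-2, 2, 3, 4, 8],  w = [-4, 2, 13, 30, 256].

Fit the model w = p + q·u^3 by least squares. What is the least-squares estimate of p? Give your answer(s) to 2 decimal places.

Setting ∂/∂p … = 0 gives: 5·p + 603·q = 297;  603·p + 267097·q = 133391.
Δ = 5·267097 − 603² = 971876.
p = (297·267097 − 603·133391)/971876 = -276741/242969; q = (5·133391 − 603·297)/971876 = 121966/242969.

p = -1.14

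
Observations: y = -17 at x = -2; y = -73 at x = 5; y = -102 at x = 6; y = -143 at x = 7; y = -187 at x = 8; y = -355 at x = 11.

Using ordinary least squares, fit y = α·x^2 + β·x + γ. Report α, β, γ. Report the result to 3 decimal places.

The normal equations are: 23075·α + 2519·β + 299·γ = -67495;  2519·α + 299·β + 35·γ = -7345;  299·α + 35·β + 6·γ = -877.
(Σx^2·x^2 = 23075, Σx^2·x = 2519, Σx^2 = 299, Σx·x = 299, Σx = 35, Σ1 = 6, Σx^2·y = -67495, Σx·y = -7345, Σy = -877.)
Inverting the 3×3 Gram matrix, [α, β, γ]ᵀ = [-528963/174880, 211123/174880, -108297/43720]ᵀ.

α = -3.025, β = 1.207, γ = -2.477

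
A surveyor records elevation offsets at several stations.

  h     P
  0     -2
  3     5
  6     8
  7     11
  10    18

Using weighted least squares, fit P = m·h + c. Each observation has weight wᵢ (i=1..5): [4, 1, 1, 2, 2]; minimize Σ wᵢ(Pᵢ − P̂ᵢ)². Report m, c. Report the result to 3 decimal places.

m = 1.936, c = -2.025

The normal equations are: 343·m + 43·c = 577;  43·m + 10·c = 63.
(Σwᵢ·h·h = 343, Σwᵢ·h = 43, Σwᵢ·1 = 10, Σwᵢ·h·P = 577, Σwᵢ·P = 63.)
Δ = 343·10 − 43² = 1581.
m = (577·10 − 43·63)/1581 = 3061/1581; c = (343·63 − 43·577)/1581 = -3202/1581.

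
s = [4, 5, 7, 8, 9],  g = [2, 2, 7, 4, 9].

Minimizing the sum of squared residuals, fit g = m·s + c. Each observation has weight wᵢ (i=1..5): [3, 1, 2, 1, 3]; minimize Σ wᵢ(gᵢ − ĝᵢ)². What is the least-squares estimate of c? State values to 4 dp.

With design matrix M, MᵀWM = [[478, 66]; [66, 10]] and MᵀWg = [407, 53]ᵀ.
Δ = 478·10 − 66² = 424.
m = (407·10 − 66·53)/424 = 143/106; c = (478·53 − 66·407)/424 = -191/53.

c = -3.6038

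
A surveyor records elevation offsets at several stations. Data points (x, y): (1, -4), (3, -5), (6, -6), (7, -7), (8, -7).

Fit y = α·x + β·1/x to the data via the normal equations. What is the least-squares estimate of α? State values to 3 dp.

α = -0.898

Forming AᵀA = [[159, 5]; [5, 33161/28224]] and Aᵀy = [-160, -205/24]ᵀ gives AᵀA·[α, β]ᵀ = Aᵀy.
Eliminating β: (33161/28224)·(row 1) − 5·(row 2) gives (1522333/9408)·α = (33161/28224)·(-160) − 5·(-205/24) = -512545/3528, so α = -4100360/4566999.
Then β = ((-205/24) − 5·(-4100360/4566999))/(33161/28224) = -5250840/1522333.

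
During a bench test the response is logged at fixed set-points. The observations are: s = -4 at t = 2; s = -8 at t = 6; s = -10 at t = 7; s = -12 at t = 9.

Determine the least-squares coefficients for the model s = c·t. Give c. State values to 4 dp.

From the data, Σt·t = 170.
Moment sums: Σt·s = -234.
Normal equations: [[170]]·[c]ᵀ = [-234]ᵀ.
Hence c = -234 / 170 ≈ -1.37647.

c = -1.3765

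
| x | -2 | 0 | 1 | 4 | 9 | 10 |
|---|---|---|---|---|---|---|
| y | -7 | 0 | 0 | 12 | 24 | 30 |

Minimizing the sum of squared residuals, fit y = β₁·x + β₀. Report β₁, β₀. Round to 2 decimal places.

β₁ = 2.98, β₀ = -1.10

From the data, Σx·x = 202, Σx = 22, Σ1 = 6.
Right-hand side: Σx·y = 578, Σy = 59.
So MᵀM·[β₁, β₀]ᵀ = Mᵀy: [[202, 22]; [22, 6]]·[β₁, β₀]ᵀ = [578, 59]ᵀ.
Determinant 202·6 − 22² = 728.
β₁ = (578·6 − 22·59)/728 = 155/52; β₀ = (202·59 − 22·578)/728 = -57/52.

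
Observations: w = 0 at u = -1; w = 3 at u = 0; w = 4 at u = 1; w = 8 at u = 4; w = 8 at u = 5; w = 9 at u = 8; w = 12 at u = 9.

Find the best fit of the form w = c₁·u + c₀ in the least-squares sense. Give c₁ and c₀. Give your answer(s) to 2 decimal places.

The normal system AᵀA·[c₁, c₀]ᵀ = Aᵀw is [[188, 26]; [26, 7]]·[c₁, c₀]ᵀ = [256, 44]ᵀ.
det = 188·7 − 26² = 640.
c₁ = (256·7 − 26·44)/640 = 81/80; c₀ = (188·44 − 26·256)/640 = 101/40.

c₁ = 1.01, c₀ = 2.53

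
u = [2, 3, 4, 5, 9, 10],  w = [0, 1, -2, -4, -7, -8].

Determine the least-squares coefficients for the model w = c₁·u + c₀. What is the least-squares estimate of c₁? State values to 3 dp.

c₁ = -1.084

Entries of MᵀM: Σu·u = 235, Σu = 33, Σ1 = 6.
Moment sums: Σu·w = -168, Σw = -20.
Normal equations: [[235, 33]; [33, 6]]·[c₁, c₀]ᵀ = [-168, -20]ᵀ.
Determinant 235·6 − 33² = 321.
c₁ = ((-168)·6 − 33·(-20))/321 = -116/107; c₀ = (235·(-20) − 33·(-168))/321 = 844/321.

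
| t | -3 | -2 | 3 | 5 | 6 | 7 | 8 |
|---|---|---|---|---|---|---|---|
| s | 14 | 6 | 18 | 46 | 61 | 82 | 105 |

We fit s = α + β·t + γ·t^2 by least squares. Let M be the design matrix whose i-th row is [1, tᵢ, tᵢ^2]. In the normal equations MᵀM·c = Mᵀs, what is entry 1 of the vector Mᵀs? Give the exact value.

332

Entry 1 ↔ basis 1, so (Mᵀs)_{1} = Σᵢ sᵢ = (1)·(14) + (1)·(6) + (1)·(18) + (1)·(46) + (1)·(61) + (1)·(82) + (1)·(105) = 332.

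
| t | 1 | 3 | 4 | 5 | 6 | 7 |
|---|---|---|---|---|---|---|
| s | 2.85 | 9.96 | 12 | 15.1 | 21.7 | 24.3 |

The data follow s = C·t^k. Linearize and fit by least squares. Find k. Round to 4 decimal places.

Let Y = ln s. Fitting Y = k·ln t + ln C by least squares:
Σln t = 7.8320, Σ(ln t)² = 12.7160, Σln s = 14.8133, Σln t·ln s = 22.0614.
Equations: 12.7160·k + 7.8320·ln C = 22.0614;  7.8320·k + 6·ln C = 14.8133.
Slope k = (n·Σln t·ln s − Σln t·Σln s)/(n·Σ(ln t)² − (Σln t)²) = (6·22.0614 − 7.8320·14.8133)/14.9557 = 1.09326; ln C = (Σln s − k·Σln t)/n = 1.04182.

k = 1.0933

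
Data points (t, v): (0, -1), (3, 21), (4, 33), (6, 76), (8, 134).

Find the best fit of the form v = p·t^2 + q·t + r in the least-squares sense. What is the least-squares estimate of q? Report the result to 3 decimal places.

q = 0.728

Compute the Gram sums: Σt^2·t^2 = 5729, Σt^2·t = 819, Σt^2 = 125, Σt·t = 125, Σt = 21, Σ1 = 5.
For Xᵀv: Σt^2·v = 12029, Σt·v = 1723, Σv = 263.
XᵀX·[p, q, r]ᵀ = Xᵀv becomes [[5729, 819, 125]; [819, 125, 21]; [125, 21, 5]]·[p, q, r]ᵀ = [12029, 1723, 263]ᵀ.
Row-reducing yields p = 7874/3913, q = 407/559, r = -2992/3913.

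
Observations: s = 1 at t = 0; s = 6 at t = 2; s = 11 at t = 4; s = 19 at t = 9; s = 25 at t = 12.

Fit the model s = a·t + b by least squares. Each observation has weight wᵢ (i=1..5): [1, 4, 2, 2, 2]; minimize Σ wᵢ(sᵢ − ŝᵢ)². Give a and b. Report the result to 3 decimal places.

a = 1.905, b = 2.226

The normal equations are: 498·a + 58·b = 1078;  58·a + 11·b = 135.
Δ = 498·11 − 58² = 2114.
a = (1078·11 − 58·135)/2114 = 2014/1057; b = (498·135 − 58·1078)/2114 = 2353/1057.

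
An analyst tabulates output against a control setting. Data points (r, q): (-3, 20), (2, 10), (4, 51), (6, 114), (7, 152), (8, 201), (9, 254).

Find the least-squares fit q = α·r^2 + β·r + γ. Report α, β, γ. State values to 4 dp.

α = 3.0412, β = 1.2318, γ = -3.7618

Sums needed: Σr^2·r^2 = 14707, Σr^2·r = 1845, Σr^2 = 259, Σr·r = 259, Σr = 33, Σ1 = 7.
Right-hand side: Σr^2·q = 46026, Σr·q = 5806, Σq = 802.
Normal equations: [[14707, 1845, 259]; [1845, 259, 33]; [259, 33, 7]]·[α, β, γ]ᵀ = [46026, 5806, 802]ᵀ.
Inverting the 3×3 Gram matrix, [α, β, γ]ᵀ = [187064/61509, 3608/2929, -231386/61509]ᵀ.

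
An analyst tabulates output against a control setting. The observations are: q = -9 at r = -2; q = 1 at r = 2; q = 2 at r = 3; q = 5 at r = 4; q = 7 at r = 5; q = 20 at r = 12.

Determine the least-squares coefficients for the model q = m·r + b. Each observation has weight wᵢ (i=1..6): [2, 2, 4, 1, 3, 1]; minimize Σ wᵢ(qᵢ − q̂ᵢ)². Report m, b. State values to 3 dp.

m = 2.095, b = -4.007

Entries of MᵀWM: Σwᵢ·r·r = 287, Σwᵢ·r = 43, Σwᵢ·1 = 13.
Right-hand side: Σwᵢ·r·q = 429, Σwᵢ·q = 38.
Eliminating b: 13·(row 1) − 43·(row 2) gives 1882·m = 13·429 − 43·38 = 3943, so m = 3943/1882.
Then b = (38 − 43·(3943/1882))/13 = -7541/1882.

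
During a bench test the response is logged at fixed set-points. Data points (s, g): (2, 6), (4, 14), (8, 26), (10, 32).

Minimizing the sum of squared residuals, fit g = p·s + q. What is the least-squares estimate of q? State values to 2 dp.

q = 0.30

Forming XᵀX = [[184, 24]; [24, 4]] and Xᵀg = [596, 78]ᵀ gives XᵀX·[p, q]ᵀ = Xᵀg.
det = 184·4 − 24² = 160.
p = (596·4 − 24·78)/160 = 16/5; q = (184·78 − 24·596)/160 = 3/10.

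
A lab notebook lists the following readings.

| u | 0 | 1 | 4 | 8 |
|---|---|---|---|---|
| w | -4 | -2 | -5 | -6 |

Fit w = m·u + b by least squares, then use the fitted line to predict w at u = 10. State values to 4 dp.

ŵ = -6.8194

With design matrix X, XᵀX = [[81, 13]; [13, 4]] and Xᵀw = [-70, -17]ᵀ.
Eliminating b: 4·(row 1) − 13·(row 2) gives 155·m = 4·(-70) − 13·(-17) = -59, so m = -59/155.
Then b = ((-17) − 13·(-59/155))/4 = -467/155.
At u = 10: ŵ = (-59/155)·(10) + (-467/155)·(1) = -1057/155.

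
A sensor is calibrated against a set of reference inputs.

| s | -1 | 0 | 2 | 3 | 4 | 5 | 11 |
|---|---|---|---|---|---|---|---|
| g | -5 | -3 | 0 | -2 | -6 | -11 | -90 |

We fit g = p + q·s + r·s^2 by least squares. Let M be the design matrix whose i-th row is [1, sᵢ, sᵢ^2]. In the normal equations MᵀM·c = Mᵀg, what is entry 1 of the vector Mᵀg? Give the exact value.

-117

Entry 1 ↔ basis 1, so (Mᵀg)_{1} = Σᵢ gᵢ = (1)·(-5) + (1)·(-3) + (1)·(0) + (1)·(-2) + (1)·(-6) + (1)·(-11) + (1)·(-90) = -117.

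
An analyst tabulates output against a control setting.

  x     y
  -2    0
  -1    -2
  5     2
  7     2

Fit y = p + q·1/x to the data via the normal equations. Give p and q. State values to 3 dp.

p = 1.468, q = 3.346

The normal system AᵀA·[p, q]ᵀ = Aᵀy is [[4, -81/70]; [-81/70, 6421/4900]]·[p, q]ᵀ = [2, 94/35]ᵀ.
Determinant 4·(6421/4900) − (-81/70)² = 19123/4900.
p = (2·(6421/4900) − (-81/70)·(94/35))/(19123/4900) = 28070/19123; q = (4·(94/35) − (-81/70)·2)/(19123/4900) = 63980/19123.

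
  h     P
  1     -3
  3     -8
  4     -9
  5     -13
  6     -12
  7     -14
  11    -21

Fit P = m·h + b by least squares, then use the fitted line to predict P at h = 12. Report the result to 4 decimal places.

P̂ = -23.0302

Setting ∂/∂m … = 0 gives: 257·m + 37·b = -529;  37·m + 7·b = -80.
(Σh·h = 257, Σh = 37, Σ1 = 7, Σh·P = -529, ΣP = -80.)
Eliminating b: 7·(row 1) − 37·(row 2) gives 430·m = 7·(-529) − 37·(-80) = -743, so m = -743/430.
Then b = ((-80) − 37·(-743/430))/7 = -987/430.
At h = 12: P̂ = (-743/430)·(12) + (-987/430)·(1) = -9903/430.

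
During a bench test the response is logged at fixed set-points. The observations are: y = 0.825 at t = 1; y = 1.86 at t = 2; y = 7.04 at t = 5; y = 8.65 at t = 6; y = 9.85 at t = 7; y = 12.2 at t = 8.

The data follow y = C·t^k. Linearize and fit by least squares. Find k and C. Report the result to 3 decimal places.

With ln yᵢ as the transformed response and ln tᵢ as the regressor:
AᵀA = [[14.3918, 8.1197]; [8.1197, 6]], rhs = [17.0898, 9.3263]ᵀ  (here Σln t = 8.1197, Σ(ln t)² = 14.3918, Σln y = 9.3263, Σln t·ln y = 17.0898).
Solving (det = 20.4213): k = 1.31295, ln C = -0.22241, so C = exp(-0.22241) = 0.80059.

k = 1.313, C = 0.801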